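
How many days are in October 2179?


Month: October (month 10)
October has 31 days

31 days


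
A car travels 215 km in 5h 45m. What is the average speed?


Distance: 215 km
Time: 5h 45m = 345 min = 345/60 = 23/4 hours
Speed = 215 ÷ (23/4) = 215 × 4 / 23 = 860/23 ≈ 37.4 km/h

37.4 km/h


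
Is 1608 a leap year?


Yes

Rules: divisible by 4 AND (not by 100 OR by 400)
1608 ÷ 4 = 402 exactly → divisible by 4
1608 ÷ 100 = 16 remainder 8 → not divisible by 100
Divisible by 4 but not by 100 → leap year


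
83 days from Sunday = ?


Saturday

Start: Sunday (index 6)
(6 + 83) mod 7
= 89 mod 7
= 5
Index 5 → Saturday


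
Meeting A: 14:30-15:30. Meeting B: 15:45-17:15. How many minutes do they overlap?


0 minutes

Meeting A: 870-930 (in minutes from midnight)
Meeting B: 945-1035
Overlap start = max(870, 945) = 945
Overlap end = min(930, 1035) = 930
Overlap = max(0, 930 - 945) = 0 min


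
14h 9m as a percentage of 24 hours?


Total minutes: 14×60 + 9 = 849
Day = 24×60 = 1440 minutes
Fraction = 849/1440 ≈ 0.5896
As a percentage: 849/1440 × 100 ≈ 58.96%

0.5896 (58.96%)


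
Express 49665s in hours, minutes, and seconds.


13h 47m 45s

Hours: 49665 ÷ 3600 = 13 remainder 2865
Minutes: 2865 ÷ 60 = 47 remainder 45
Seconds: 45


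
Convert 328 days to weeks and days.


Weeks: 328 ÷ 7 = 46 remainder 6

46 weeks 6 days


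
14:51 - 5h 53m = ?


08:58

Start: 891 minutes from midnight
Subtract: 353 minutes
Remaining: 891 - 353 = 538
Hours: 8, Minutes: 58


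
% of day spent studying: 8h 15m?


Time: 495 minutes
Day: 1440 minutes
Percentage = (495/1440) × 100 ≈ 34.4%

34.4%


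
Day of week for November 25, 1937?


Thursday

Zeller's congruence:
q=25, m=11, k=37, j=19
h = (25 + ⌊13×12/5⌋ + 37 + ⌊37/4⌋ + ⌊19/4⌋ - 2×19) mod 7
= (25 + 31 + 37 + 9 + 4 - 38) mod 7
= 68 mod 7 = 5
h=5 → Thursday


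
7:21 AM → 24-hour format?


Input: 7:21 AM
AM hour stays: 7

07:21


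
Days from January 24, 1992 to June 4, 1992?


From January 24, 1992 to June 4, 1992
Rest of January 1992: 31 - 24 = 7
Full months: February 1992 29, March 31, April 30, May 31
Days into June 1992: 4
Total = 7 + 29 + 31 + 30 + 31 + 4 = 132 days

132 days


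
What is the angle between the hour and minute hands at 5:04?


128.0°

Hour hand = 5×30 + 4×0.5 = 152.0°
Minute hand = 4×6 = 24°
Difference = |152.0 - 24| = 128.0°


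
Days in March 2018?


Month: March (month 3)
March has 31 days

31 days


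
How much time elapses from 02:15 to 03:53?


1h 38m

End time in minutes: 3×60 + 53 = 233
Start time in minutes: 2×60 + 15 = 135
Difference = 233 - 135 = 98 minutes
= 1 hours 38 minutes


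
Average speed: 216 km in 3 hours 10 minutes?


68.2 km/h

Distance: 216 km
Time: 3h 10m = 190 min = 190/60 = 19/6 hours
Speed = 216 ÷ (19/6) = 216 × 6 / 19 = 1296/19 ≈ 68.2 km/h


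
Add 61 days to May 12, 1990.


July 12, 1990

Start: May 12, 1990
Add 61 days
May 12 → June 1: 31 - 12 + 1 = 20 days (61 - 20 = 41 left)
June 1 → July 1: 30 - 1 + 1 = 30 days (41 - 30 = 11 left)
July 1 + 11 = July 12, 1990


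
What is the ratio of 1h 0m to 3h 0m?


1:3 (0.33)

Duration 1: 60 minutes
Duration 2: 180 minutes
Ratio = 60:180
GCD = 60
Simplified = 1:3
As a decimal: 1/3 ≈ 0.33


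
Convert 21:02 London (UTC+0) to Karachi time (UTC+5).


02:02 (next day)

Time difference = UTC+5 - UTC+0 = +5 hours
New hour = (21 + 5) mod 24
= 26 mod 24 = 2
Minutes unchanged → 02:02; 26 ≥ 24 → next day


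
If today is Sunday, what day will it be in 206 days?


Wednesday

Start: Sunday (index 6)
(6 + 206) mod 7
= 212 mod 7
= 2
Index 2 → Wednesday


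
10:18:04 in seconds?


Hours: 10 × 3600 = 36000
Minutes: 18 × 60 = 1080
Seconds: 4
Total = 36000 + 1080 + 4 = 37084

37084 seconds


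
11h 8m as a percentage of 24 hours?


Total minutes: 11×60 + 8 = 668
Day = 24×60 = 1440 minutes
Fraction = 668/1440 ≈ 0.4639
As a percentage: 668/1440 × 100 ≈ 46.39%

0.4639 (46.39%)


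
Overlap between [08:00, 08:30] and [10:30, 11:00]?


0 minutes

Meeting A: 480-510 (in minutes from midnight)
Meeting B: 630-660
Overlap start = max(480, 630) = 630
Overlap end = min(510, 660) = 510
Overlap = max(0, 510 - 630) = 0 min


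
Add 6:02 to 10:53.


16:55

Start: 653 minutes from midnight
Add: 362 minutes
Total: 1015 minutes
Hours: 1015 ÷ 60 = 16 remainder 55


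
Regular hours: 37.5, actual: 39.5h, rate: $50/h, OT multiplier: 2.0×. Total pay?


$2075.00

Regular: 37.5h × $50 = $1875.00
Overtime: 39.5 - 37.5 = 2.0h
OT pay: 2.0h × $50 × 2.0 = $200.00
Total = $1875.00 + $200.00 = $2075.00


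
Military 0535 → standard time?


Hour: 5
5 < 12 → AM

5:35 AM


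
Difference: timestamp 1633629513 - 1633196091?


433422 seconds (120.4 hours / 5.02 days)

Difference = 1633629513 - 1633196091 = 433422 seconds
In hours: 433422 / 3600 ≈ 120.4
In days: 433422 / 86400 ≈ 5.02


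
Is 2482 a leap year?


No

Rules: divisible by 4 AND (not by 100 OR by 400)
2482 ÷ 4 = 620 remainder 2 → not divisible by 4
Not divisible by 4 → not a leap year


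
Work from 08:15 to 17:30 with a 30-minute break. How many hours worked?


Total time = (17×60+30) - (8×60+15)
= 1050 - 495 = 555 min
Minus break: 555 - 30 = 525 min
= 8h 45m

8h 45m (525 minutes)


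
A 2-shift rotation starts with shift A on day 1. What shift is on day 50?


Shift B

Shifts: A, B
Start: A (index 0)
Day 50: (0 + 50 - 1) mod 2
= 49 mod 2
= 1
Index 1 → shift B


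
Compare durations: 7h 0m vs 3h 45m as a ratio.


Duration 1: 420 minutes
Duration 2: 225 minutes
Ratio = 420:225
GCD = 15
Simplified = 28:15
As a decimal: 28/15 ≈ 1.87

28:15 (1.87)


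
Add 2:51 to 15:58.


18:49

Start: 958 minutes from midnight
Add: 171 minutes
Total: 1129 minutes
Hours: 1129 ÷ 60 = 18 remainder 49


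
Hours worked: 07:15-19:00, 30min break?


Total time = (19×60+0) - (7×60+15)
= 1140 - 435 = 705 min
Minus break: 705 - 30 = 675 min
= 11h 15m

11h 15m (675 minutes)


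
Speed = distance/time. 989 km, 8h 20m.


Distance: 989 km
Time: 8h 20m = 500 min = 500/60 = 25/3 hours
Speed = 989 ÷ (25/3) = 989 × 3 / 25 = 2967/25 ≈ 118.7 km/h

118.7 km/h


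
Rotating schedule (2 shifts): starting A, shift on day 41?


Shift A

Shifts: A, B
Start: A (index 0)
Day 41: (0 + 41 - 1) mod 2
= 40 mod 2
= 0
Index 0 → shift A


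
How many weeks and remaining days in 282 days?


40 weeks 2 days

Weeks: 282 ÷ 7 = 40 remainder 2


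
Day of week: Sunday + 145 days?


Start: Sunday (index 6)
(6 + 145) mod 7
= 151 mod 7
= 4
Index 4 → Friday

Friday


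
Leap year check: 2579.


Rules: divisible by 4 AND (not by 100 OR by 400)
2579 ÷ 4 = 644 remainder 3 → not divisible by 4
Not divisible by 4 → not a leap year

No


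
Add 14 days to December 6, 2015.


December 20, 2015

Start: December 6, 2015
Add 14 days
December 6 + 14 = December 20, 2015


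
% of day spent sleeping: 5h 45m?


24.0%

Time: 345 minutes
Day: 1440 minutes
Percentage = (345/1440) × 100 ≈ 24.0%


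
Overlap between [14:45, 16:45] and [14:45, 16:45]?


120 minutes

Meeting A: 885-1005 (in minutes from midnight)
Meeting B: 885-1005
Overlap start = max(885, 885) = 885
Overlap end = min(1005, 1005) = 1005
Overlap = max(0, 1005 - 885) = 120 min


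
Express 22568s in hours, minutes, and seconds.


Hours: 22568 ÷ 3600 = 6 remainder 968
Minutes: 968 ÷ 60 = 16 remainder 8
Seconds: 8

6h 16m 8s


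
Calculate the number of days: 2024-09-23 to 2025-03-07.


From September 23, 2024 to March 7, 2025
Rest of September 2024: 30 - 23 = 7
Full months: October 31, November 30, December 31, January 31, February 2025 28
Days into March 2025: 7
Total = 7 + 31 + 30 + 31 + 31 + 28 + 7 = 165 days

165 days


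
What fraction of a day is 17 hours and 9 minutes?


Total minutes: 17×60 + 9 = 1029
Day = 24×60 = 1440 minutes
Fraction = 1029/1440 ≈ 0.7146
As a percentage: 1029/1440 × 100 ≈ 71.46%

0.7146 (71.46%)


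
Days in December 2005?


Month: December (month 12)
December has 31 days

31 days


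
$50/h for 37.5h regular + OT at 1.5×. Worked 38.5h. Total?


Regular: 37.5h × $50 = $1875.00
Overtime: 38.5 - 37.5 = 1.0h
OT pay: 1.0h × $50 × 1.5 = $75.00
Total = $1875.00 + $75.00 = $1950.00

$1950.00


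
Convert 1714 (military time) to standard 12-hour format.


Hour: 17
17 - 12 = 5 → PM

5:14 PM


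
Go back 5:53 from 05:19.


23:26

Start: 319 minutes from midnight
Subtract: 353 minutes
Remaining: 319 - 353 = -34
Negative → add 24×60 = 1406
Hours: 23, Minutes: 26


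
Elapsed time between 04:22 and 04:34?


End time in minutes: 4×60 + 34 = 274
Start time in minutes: 4×60 + 22 = 262
Difference = 274 - 262 = 12 minutes
= 0 hours 12 minutes

0h 12m


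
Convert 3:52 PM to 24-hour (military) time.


Input: 3:52 PM
PM: 3 + 12 = 15

15:52


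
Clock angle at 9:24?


138.0°

Hour hand = 9×30 + 24×0.5 = 282.0°
Minute hand = 24×6 = 144°
Difference = |282.0 - 144| = 138.0°


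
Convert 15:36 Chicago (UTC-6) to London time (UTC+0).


Time difference = UTC+0 - UTC-6 = +6 hours
New hour = (15 + 6) mod 24
= 21 mod 24 = 21
Minutes unchanged → 21:36

21:36


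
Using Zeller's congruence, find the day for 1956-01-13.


Zeller's congruence:
q=13, m=13, k=55, j=19
h = (13 + ⌊13×14/5⌋ + 55 + ⌊55/4⌋ + ⌊19/4⌋ - 2×19) mod 7
= (13 + 36 + 55 + 13 + 4 - 38) mod 7
= 83 mod 7 = 6
h=6 → Friday

Friday


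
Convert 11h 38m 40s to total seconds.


Hours: 11 × 3600 = 39600
Minutes: 38 × 60 = 2280
Seconds: 40
Total = 39600 + 2280 + 40 = 41920

41920 seconds


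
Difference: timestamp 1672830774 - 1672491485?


Difference = 1672830774 - 1672491485 = 339289 seconds
In hours: 339289 / 3600 ≈ 94.2
In days: 339289 / 86400 ≈ 3.93

339289 seconds (94.2 hours / 3.93 days)


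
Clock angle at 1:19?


74.5°

Hour hand = 1×30 + 19×0.5 = 39.5°
Minute hand = 19×6 = 114°
Difference = |39.5 - 114| = 74.5°


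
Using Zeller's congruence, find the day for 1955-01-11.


Zeller's congruence:
q=11, m=13, k=54, j=19
h = (11 + ⌊13×14/5⌋ + 54 + ⌊54/4⌋ + ⌊19/4⌋ - 2×19) mod 7
= (11 + 36 + 54 + 13 + 4 - 38) mod 7
= 80 mod 7 = 3
h=3 → Tuesday

Tuesday


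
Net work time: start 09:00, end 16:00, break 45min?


Total time = (16×60+0) - (9×60+0)
= 960 - 540 = 420 min
Minus break: 420 - 45 = 375 min
= 6h 15m

6h 15m (375 minutes)


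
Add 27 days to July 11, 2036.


August 7, 2036

Start: July 11, 2036
Add 27 days
July 11 → August 1: 31 - 11 + 1 = 21 days (27 - 21 = 6 left)
August 1 + 6 = August 7, 2036


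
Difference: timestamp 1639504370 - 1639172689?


Difference = 1639504370 - 1639172689 = 331681 seconds
In hours: 331681 / 3600 ≈ 92.1
In days: 331681 / 86400 ≈ 3.84

331681 seconds (92.1 hours / 3.84 days)


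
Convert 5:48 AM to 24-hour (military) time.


Input: 5:48 AM
AM hour stays: 5

05:48


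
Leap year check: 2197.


Rules: divisible by 4 AND (not by 100 OR by 400)
2197 ÷ 4 = 549 remainder 1 → not divisible by 4
Not divisible by 4 → not a leap year

No


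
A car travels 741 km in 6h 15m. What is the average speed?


Distance: 741 km
Time: 6h 15m = 375 min = 375/60 = 25/4 hours
Speed = 741 ÷ (25/4) = 741 × 4 / 25 = 2964/25 ≈ 118.6 km/h

118.6 km/h


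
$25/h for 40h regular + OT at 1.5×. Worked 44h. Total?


Regular: 40h × $25 = $1000.00
Overtime: 44 - 40 = 4h
OT pay: 4h × $25 × 1.5 = $150.00
Total = $1000.00 + $150.00 = $1150.00

$1150.00


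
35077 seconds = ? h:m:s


Hours: 35077 ÷ 3600 = 9 remainder 2677
Minutes: 2677 ÷ 60 = 44 remainder 37
Seconds: 37

9h 44m 37s


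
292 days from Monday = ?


Saturday

Start: Monday (index 0)
(0 + 292) mod 7
= 292 mod 7
= 5
Index 5 → Saturday


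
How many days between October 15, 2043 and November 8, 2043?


24 days

From October 15, 2043 to November 8, 2043
Rest of October 2043: 31 - 15 = 16
Days into November 2043: 8
Total = 16 + 8 = 24 days


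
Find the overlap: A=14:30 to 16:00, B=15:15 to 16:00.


45 minutes

Meeting A: 870-960 (in minutes from midnight)
Meeting B: 915-960
Overlap start = max(870, 915) = 915
Overlap end = min(960, 960) = 960
Overlap = max(0, 960 - 915) = 45 min


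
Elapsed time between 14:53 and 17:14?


End time in minutes: 17×60 + 14 = 1034
Start time in minutes: 14×60 + 53 = 893
Difference = 1034 - 893 = 141 minutes
= 2 hours 21 minutes

2h 21m


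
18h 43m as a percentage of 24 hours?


Total minutes: 18×60 + 43 = 1123
Day = 24×60 = 1440 minutes
Fraction = 1123/1440 ≈ 0.7799
As a percentage: 1123/1440 × 100 ≈ 77.99%

0.7799 (77.99%)


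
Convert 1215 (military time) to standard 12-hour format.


Hour: 12
12 → 12 PM (noon)

12:15 PM


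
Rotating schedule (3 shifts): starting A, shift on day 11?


Shifts: A, B, C
Start: A (index 0)
Day 11: (0 + 11 - 1) mod 3
= 10 mod 3
= 1
Index 1 → shift B

Shift B


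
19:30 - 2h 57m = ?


16:33

Start: 1170 minutes from midnight
Subtract: 177 minutes
Remaining: 1170 - 177 = 993
Hours: 16, Minutes: 33


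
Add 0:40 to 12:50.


13:30

Start: 770 minutes from midnight
Add: 40 minutes
Total: 810 minutes
Hours: 810 ÷ 60 = 13 remainder 30


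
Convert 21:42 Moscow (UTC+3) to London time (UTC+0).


18:42

Time difference = UTC+0 - UTC+3 = -3 hours
New hour = (21 -3) mod 24
= 18 mod 24 = 18
Minutes unchanged → 18:42


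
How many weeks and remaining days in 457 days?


65 weeks 2 days

Weeks: 457 ÷ 7 = 65 remainder 2


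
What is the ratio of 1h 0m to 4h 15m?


Duration 1: 60 minutes
Duration 2: 255 minutes
Ratio = 60:255
GCD = 15
Simplified = 4:17
As a decimal: 4/17 ≈ 0.24

4:17 (0.24)


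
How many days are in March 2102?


31 days

Month: March (month 3)
March has 31 days


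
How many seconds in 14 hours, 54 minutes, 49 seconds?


53689 seconds

Hours: 14 × 3600 = 50400
Minutes: 54 × 60 = 3240
Seconds: 49
Total = 50400 + 3240 + 49 = 53689


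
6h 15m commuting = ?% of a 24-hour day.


26.0%

Time: 375 minutes
Day: 1440 minutes
Percentage = (375/1440) × 100 ≈ 26.0%


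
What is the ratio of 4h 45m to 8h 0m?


19:32 (0.59)

Duration 1: 285 minutes
Duration 2: 480 minutes
Ratio = 285:480
GCD = 15
Simplified = 19:32
As a decimal: 19/32 ≈ 0.59


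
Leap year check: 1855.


No

Rules: divisible by 4 AND (not by 100 OR by 400)
1855 ÷ 4 = 463 remainder 3 → not divisible by 4
Not divisible by 4 → not a leap year


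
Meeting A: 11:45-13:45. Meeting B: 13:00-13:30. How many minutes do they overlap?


Meeting A: 705-825 (in minutes from midnight)
Meeting B: 780-810
Overlap start = max(705, 780) = 780
Overlap end = min(825, 810) = 810
Overlap = max(0, 810 - 780) = 30 min

30 minutes


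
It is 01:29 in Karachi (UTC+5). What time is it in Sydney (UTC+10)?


06:29

Time difference = UTC+10 - UTC+5 = +5 hours
New hour = (1 + 5) mod 24
= 6 mod 24 = 6
Minutes unchanged → 06:29


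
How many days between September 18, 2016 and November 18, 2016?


From September 18, 2016 to November 18, 2016
Rest of September 2016: 30 - 18 = 12
Full months: October 31
Days into November 2016: 18
Total = 12 + 31 + 18 = 61 days

61 days


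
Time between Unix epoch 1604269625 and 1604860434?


Difference = 1604860434 - 1604269625 = 590809 seconds
In hours: 590809 / 3600 ≈ 164.1
In days: 590809 / 86400 ≈ 6.84

590809 seconds (164.1 hours / 6.84 days)


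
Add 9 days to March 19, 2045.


March 28, 2045

Start: March 19, 2045
Add 9 days
March 19 + 9 = March 28, 2045


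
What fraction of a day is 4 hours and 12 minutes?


Total minutes: 4×60 + 12 = 252
Day = 24×60 = 1440 minutes
Fraction = 252/1440 = 0.1750
As a percentage: 252/1440 × 100 = 17.50%

0.1750 (17.50%)


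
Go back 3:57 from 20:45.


Start: 1245 minutes from midnight
Subtract: 237 minutes
Remaining: 1245 - 237 = 1008
Hours: 16, Minutes: 48

16:48


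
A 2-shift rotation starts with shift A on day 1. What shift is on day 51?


Shifts: A, B
Start: A (index 0)
Day 51: (0 + 51 - 1) mod 2
= 50 mod 2
= 0
Index 0 → shift A

Shift A


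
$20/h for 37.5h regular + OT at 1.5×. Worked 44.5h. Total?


Regular: 37.5h × $20 = $750.00
Overtime: 44.5 - 37.5 = 7.0h
OT pay: 7.0h × $20 × 1.5 = $210.00
Total = $750.00 + $210.00 = $960.00

$960.00


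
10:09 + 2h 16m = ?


12:25

Start: 609 minutes from midnight
Add: 136 minutes
Total: 745 minutes
Hours: 745 ÷ 60 = 12 remainder 25


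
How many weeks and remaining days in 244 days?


Weeks: 244 ÷ 7 = 34 remainder 6

34 weeks 6 days


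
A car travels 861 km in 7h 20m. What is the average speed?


117.4 km/h

Distance: 861 km
Time: 7h 20m = 440 min = 440/60 = 22/3 hours
Speed = 861 ÷ (22/3) = 861 × 3 / 22 = 2583/22 ≈ 117.4 km/h


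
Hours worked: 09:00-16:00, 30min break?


6h 30m (390 minutes)

Total time = (16×60+0) - (9×60+0)
= 960 - 540 = 420 min
Minus break: 420 - 30 = 390 min
= 6h 30m


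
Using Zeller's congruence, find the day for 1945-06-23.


Saturday

Zeller's congruence:
q=23, m=6, k=45, j=19
h = (23 + ⌊13×7/5⌋ + 45 + ⌊45/4⌋ + ⌊19/4⌋ - 2×19) mod 7
= (23 + 18 + 45 + 11 + 4 - 38) mod 7
= 63 mod 7 = 0
h=0 → Saturday


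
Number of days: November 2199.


Month: November (month 11)
November has 30 days

30 days


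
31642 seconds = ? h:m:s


Hours: 31642 ÷ 3600 = 8 remainder 2842
Minutes: 2842 ÷ 60 = 47 remainder 22
Seconds: 22

8h 47m 22s


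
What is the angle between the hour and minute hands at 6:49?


Hour hand = 6×30 + 49×0.5 = 204.5°
Minute hand = 49×6 = 294°
Difference = |204.5 - 294| = 89.5°

89.5°


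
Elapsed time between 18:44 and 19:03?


End time in minutes: 19×60 + 3 = 1143
Start time in minutes: 18×60 + 44 = 1124
Difference = 1143 - 1124 = 19 minutes
= 0 hours 19 minutes

0h 19m


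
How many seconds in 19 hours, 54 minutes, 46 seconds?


Hours: 19 × 3600 = 68400
Minutes: 54 × 60 = 3240
Seconds: 46
Total = 68400 + 3240 + 46 = 71686

71686 seconds


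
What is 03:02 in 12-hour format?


Hour: 3
3 < 12 → AM

3:02 AM


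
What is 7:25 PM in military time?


Input: 7:25 PM
PM: 7 + 12 = 19

19:25


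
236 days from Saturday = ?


Thursday

Start: Saturday (index 5)
(5 + 236) mod 7
= 241 mod 7
= 3
Index 3 → Thursday


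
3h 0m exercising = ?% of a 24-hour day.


12.5%

Time: 180 minutes
Day: 1440 minutes
Percentage = (180/1440) × 100 = 12.5%


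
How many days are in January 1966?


Month: January (month 1)
January has 31 days

31 days


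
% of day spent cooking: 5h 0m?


20.8%

Time: 300 minutes
Day: 1440 minutes
Percentage = (300/1440) × 100 ≈ 20.8%


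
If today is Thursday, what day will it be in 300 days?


Wednesday

Start: Thursday (index 3)
(3 + 300) mod 7
= 303 mod 7
= 2
Index 2 → Wednesday


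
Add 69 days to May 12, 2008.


July 20, 2008

Start: May 12, 2008
Add 69 days
May 12 → June 1: 31 - 12 + 1 = 20 days (69 - 20 = 49 left)
June 1 → July 1: 30 - 1 + 1 = 30 days (49 - 30 = 19 left)
July 1 + 19 = July 20, 2008


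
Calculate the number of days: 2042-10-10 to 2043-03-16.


157 days

From October 10, 2042 to March 16, 2043
Rest of October 2042: 31 - 10 = 21
Full months: November 30, December 31, January 31, February 2043 28
Days into March 2043: 16
Total = 21 + 30 + 31 + 31 + 28 + 16 = 157 days


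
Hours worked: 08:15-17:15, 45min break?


8h 15m (495 minutes)

Total time = (17×60+15) - (8×60+15)
= 1035 - 495 = 540 min
Minus break: 540 - 45 = 495 min
= 8h 15m


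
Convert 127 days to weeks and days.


18 weeks 1 days

Weeks: 127 ÷ 7 = 18 remainder 1


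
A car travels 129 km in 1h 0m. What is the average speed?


129.0 km/h

Distance: 129 km
Time: 1 hours
Speed = 129 / 1 = 129.0 km/h


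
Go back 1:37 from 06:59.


05:22

Start: 419 minutes from midnight
Subtract: 97 minutes
Remaining: 419 - 97 = 322
Hours: 5, Minutes: 22


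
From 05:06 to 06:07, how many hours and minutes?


End time in minutes: 6×60 + 7 = 367
Start time in minutes: 5×60 + 6 = 306
Difference = 367 - 306 = 61 minutes
= 1 hours 1 minutes

1h 1m


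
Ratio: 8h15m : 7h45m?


33:31 (1.06)

Duration 1: 495 minutes
Duration 2: 465 minutes
Ratio = 495:465
GCD = 15
Simplified = 33:31
As a decimal: 33/31 ≈ 1.06


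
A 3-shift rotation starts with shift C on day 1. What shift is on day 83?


Shifts: A, B, C
Start: C (index 2)
Day 83: (2 + 83 - 1) mod 3
= 84 mod 3
= 0
Index 0 → shift A

Shift A


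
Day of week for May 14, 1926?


Friday

Zeller's congruence:
q=14, m=5, k=26, j=19
h = (14 + ⌊13×6/5⌋ + 26 + ⌊26/4⌋ + ⌊19/4⌋ - 2×19) mod 7
= (14 + 15 + 26 + 6 + 4 - 38) mod 7
= 27 mod 7 = 6
h=6 → Friday


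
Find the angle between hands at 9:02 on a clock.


Hour hand = 9×30 + 2×0.5 = 271.0°
Minute hand = 2×6 = 12°
Difference = |271.0 - 12| = 259.0°
Since > 180°: 360 - 259.0 = 101.0°

101.0°


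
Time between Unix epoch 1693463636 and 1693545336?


81700 seconds (22.7 hours / 0.95 days)

Difference = 1693545336 - 1693463636 = 81700 seconds
In hours: 81700 / 3600 ≈ 22.7
In days: 81700 / 86400 ≈ 0.95


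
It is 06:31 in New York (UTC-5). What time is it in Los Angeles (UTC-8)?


03:31

Time difference = UTC-8 - UTC-5 = -3 hours
New hour = (6 -3) mod 24
= 3 mod 24 = 3
Minutes unchanged → 03:31


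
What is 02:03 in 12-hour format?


Hour: 2
2 < 12 → AM

2:03 AM


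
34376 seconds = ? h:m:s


Hours: 34376 ÷ 3600 = 9 remainder 1976
Minutes: 1976 ÷ 60 = 32 remainder 56
Seconds: 56

9h 32m 56s


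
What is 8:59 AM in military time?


08:59

Input: 8:59 AM
AM hour stays: 8


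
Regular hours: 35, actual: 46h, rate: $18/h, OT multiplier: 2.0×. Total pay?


$1026.00

Regular: 35h × $18 = $630.00
Overtime: 46 - 35 = 11h
OT pay: 11h × $18 × 2.0 = $396.00
Total = $630.00 + $396.00 = $1026.00


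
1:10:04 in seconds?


Hours: 1 × 3600 = 3600
Minutes: 10 × 60 = 600
Seconds: 4
Total = 3600 + 600 + 4 = 4204

4204 seconds


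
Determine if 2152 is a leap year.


Rules: divisible by 4 AND (not by 100 OR by 400)
2152 ÷ 4 = 538 exactly → divisible by 4
2152 ÷ 100 = 21 remainder 52 → not divisible by 100
Divisible by 4 but not by 100 → leap year

Yes


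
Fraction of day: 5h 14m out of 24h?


Total minutes: 5×60 + 14 = 314
Day = 24×60 = 1440 minutes
Fraction = 314/1440 ≈ 0.2181
As a percentage: 314/1440 × 100 ≈ 21.81%

0.2181 (21.81%)


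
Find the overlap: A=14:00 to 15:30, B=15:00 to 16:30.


Meeting A: 840-930 (in minutes from midnight)
Meeting B: 900-990
Overlap start = max(840, 900) = 900
Overlap end = min(930, 990) = 930
Overlap = max(0, 930 - 900) = 30 min

30 minutes


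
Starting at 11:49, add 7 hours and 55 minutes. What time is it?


19:44

Start: 709 minutes from midnight
Add: 475 minutes
Total: 1184 minutes
Hours: 1184 ÷ 60 = 19 remainder 44


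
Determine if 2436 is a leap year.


Yes

Rules: divisible by 4 AND (not by 100 OR by 400)
2436 ÷ 4 = 609 exactly → divisible by 4
2436 ÷ 100 = 24 remainder 36 → not divisible by 100
Divisible by 4 but not by 100 → leap year


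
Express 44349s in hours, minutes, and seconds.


Hours: 44349 ÷ 3600 = 12 remainder 1149
Minutes: 1149 ÷ 60 = 19 remainder 9
Seconds: 9

12h 19m 9s


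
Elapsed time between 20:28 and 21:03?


End time in minutes: 21×60 + 3 = 1263
Start time in minutes: 20×60 + 28 = 1228
Difference = 1263 - 1228 = 35 minutes
= 0 hours 35 minutes

0h 35m


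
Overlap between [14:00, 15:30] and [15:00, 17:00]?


Meeting A: 840-930 (in minutes from midnight)
Meeting B: 900-1020
Overlap start = max(840, 900) = 900
Overlap end = min(930, 1020) = 930
Overlap = max(0, 930 - 900) = 30 min

30 minutes


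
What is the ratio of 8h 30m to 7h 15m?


34:29 (1.17)

Duration 1: 510 minutes
Duration 2: 435 minutes
Ratio = 510:435
GCD = 15
Simplified = 34:29
As a decimal: 34/29 ≈ 1.17


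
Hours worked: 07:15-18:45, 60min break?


10h 30m (630 minutes)

Total time = (18×60+45) - (7×60+15)
= 1125 - 435 = 690 min
Minus break: 690 - 60 = 630 min
= 10h 30m


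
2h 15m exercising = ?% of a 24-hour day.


Time: 135 minutes
Day: 1440 minutes
Percentage = (135/1440) × 100 ≈ 9.4%

9.4%


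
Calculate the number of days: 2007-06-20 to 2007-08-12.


From June 20, 2007 to August 12, 2007
Rest of June 2007: 30 - 20 = 10
Full months: July 31
Days into August 2007: 12
Total = 10 + 31 + 12 = 53 days

53 days


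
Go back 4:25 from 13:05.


08:40

Start: 785 minutes from midnight
Subtract: 265 minutes
Remaining: 785 - 265 = 520
Hours: 8, Minutes: 40


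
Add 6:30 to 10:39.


17:09

Start: 639 minutes from midnight
Add: 390 minutes
Total: 1029 minutes
Hours: 1029 ÷ 60 = 17 remainder 9


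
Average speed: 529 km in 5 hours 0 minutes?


Distance: 529 km
Time: 5 hours
Speed = 529 / 5 = 105.8 km/h

105.8 km/h


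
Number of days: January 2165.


Month: January (month 1)
January has 31 days

31 days


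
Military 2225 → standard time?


10:25 PM

Hour: 22
22 - 12 = 10 → PM


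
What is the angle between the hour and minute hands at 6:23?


53.5°

Hour hand = 6×30 + 23×0.5 = 191.5°
Minute hand = 23×6 = 138°
Difference = |191.5 - 138| = 53.5°


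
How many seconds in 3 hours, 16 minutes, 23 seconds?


Hours: 3 × 3600 = 10800
Minutes: 16 × 60 = 960
Seconds: 23
Total = 10800 + 960 + 23 = 11783

11783 seconds


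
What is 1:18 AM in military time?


Input: 1:18 AM
AM hour stays: 1

01:18


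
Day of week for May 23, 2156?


Zeller's congruence:
q=23, m=5, k=56, j=21
h = (23 + ⌊13×6/5⌋ + 56 + ⌊56/4⌋ + ⌊21/4⌋ - 2×21) mod 7
= (23 + 15 + 56 + 14 + 5 - 42) mod 7
= 71 mod 7 = 1
h=1 → Sunday

Sunday


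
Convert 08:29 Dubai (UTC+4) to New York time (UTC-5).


23:29 (previous day)

Time difference = UTC-5 - UTC+4 = -9 hours
New hour = (8 -9) mod 24
= -1 mod 24 = 23
Minutes unchanged → 23:29; -1 < 0 → previous day


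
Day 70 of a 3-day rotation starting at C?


Shift C

Shifts: A, B, C
Start: C (index 2)
Day 70: (2 + 70 - 1) mod 3
= 71 mod 3
= 2
Index 2 → shift C


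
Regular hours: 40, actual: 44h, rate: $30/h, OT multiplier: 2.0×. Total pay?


Regular: 40h × $30 = $1200.00
Overtime: 44 - 40 = 4h
OT pay: 4h × $30 × 2.0 = $240.00
Total = $1200.00 + $240.00 = $1440.00

$1440.00


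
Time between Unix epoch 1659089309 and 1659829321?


Difference = 1659829321 - 1659089309 = 740012 seconds
In hours: 740012 / 3600 ≈ 205.6
In days: 740012 / 86400 ≈ 8.56

740012 seconds (205.6 hours / 8.56 days)


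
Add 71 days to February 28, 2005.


Start: February 28, 2005
Add 71 days
February 28 → March 1: 28 - 28 + 1 = 1 days (71 - 1 = 70 left)
March 1 → April 1: 31 - 1 + 1 = 31 days (70 - 31 = 39 left)
April 1 → May 1: 30 - 1 + 1 = 30 days (39 - 30 = 9 left)
May 1 + 9 = May 10, 2005

May 10, 2005


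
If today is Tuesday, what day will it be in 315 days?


Tuesday

Start: Tuesday (index 1)
(1 + 315) mod 7
= 316 mod 7
= 1
Index 1 → Tuesday


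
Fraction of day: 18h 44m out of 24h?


0.7806 (78.06%)

Total minutes: 18×60 + 44 = 1124
Day = 24×60 = 1440 minutes
Fraction = 1124/1440 ≈ 0.7806
As a percentage: 1124/1440 × 100 ≈ 78.06%


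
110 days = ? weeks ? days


Weeks: 110 ÷ 7 = 15 remainder 5

15 weeks 5 days


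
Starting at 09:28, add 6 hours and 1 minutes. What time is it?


15:29

Start: 568 minutes from midnight
Add: 361 minutes
Total: 929 minutes
Hours: 929 ÷ 60 = 15 remainder 29


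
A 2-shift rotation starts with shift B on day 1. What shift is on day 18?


Shift A

Shifts: A, B
Start: B (index 1)
Day 18: (1 + 18 - 1) mod 2
= 18 mod 2
= 0
Index 0 → shift A


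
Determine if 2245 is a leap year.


No

Rules: divisible by 4 AND (not by 100 OR by 400)
2245 ÷ 4 = 561 remainder 1 → not divisible by 4
Not divisible by 4 → not a leap year


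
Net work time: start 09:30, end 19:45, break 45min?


9h 30m (570 minutes)

Total time = (19×60+45) - (9×60+30)
= 1185 - 570 = 615 min
Minus break: 615 - 45 = 570 min
= 9h 30m


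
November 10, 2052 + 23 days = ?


Start: November 10, 2052
Add 23 days
November 10 → December 1: 30 - 10 + 1 = 21 days (23 - 21 = 2 left)
December 1 + 2 = December 3, 2052

December 3, 2052


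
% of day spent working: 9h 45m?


40.6%

Time: 585 minutes
Day: 1440 minutes
Percentage = (585/1440) × 100 ≈ 40.6%


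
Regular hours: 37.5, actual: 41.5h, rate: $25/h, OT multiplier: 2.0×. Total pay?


Regular: 37.5h × $25 = $937.50
Overtime: 41.5 - 37.5 = 4.0h
OT pay: 4.0h × $25 × 2.0 = $200.00
Total = $937.50 + $200.00 = $1137.50

$1137.50


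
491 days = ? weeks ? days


Weeks: 491 ÷ 7 = 70 remainder 1

70 weeks 1 days


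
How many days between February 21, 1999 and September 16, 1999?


207 days

From February 21, 1999 to September 16, 1999
Rest of February 1999: 28 - 21 = 7
Full months: March 31, April 30, May 31, June 30, July 31, August 31
Days into September 1999: 16
Total = 7 + 31 + 30 + 31 + 30 + 31 + 31 + 16 = 207 days


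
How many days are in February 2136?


Month: February (month 2)
February: 28 or 29 (leap year)
2136 leap year? Yes

29 days


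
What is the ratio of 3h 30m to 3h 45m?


14:15 (0.93)

Duration 1: 210 minutes
Duration 2: 225 minutes
Ratio = 210:225
GCD = 15
Simplified = 14:15
As a decimal: 14/15 ≈ 0.93


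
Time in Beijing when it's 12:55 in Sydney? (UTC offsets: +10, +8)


10:55

Time difference = UTC+8 - UTC+10 = -2 hours
New hour = (12 -2) mod 24
= 10 mod 24 = 10
Minutes unchanged → 10:55


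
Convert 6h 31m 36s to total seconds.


23496 seconds

Hours: 6 × 3600 = 21600
Minutes: 31 × 60 = 1860
Seconds: 36
Total = 21600 + 1860 + 36 = 23496


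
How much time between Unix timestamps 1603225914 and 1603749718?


Difference = 1603749718 - 1603225914 = 523804 seconds
In hours: 523804 / 3600 ≈ 145.5
In days: 523804 / 86400 ≈ 6.06

523804 seconds (145.5 hours / 6.06 days)


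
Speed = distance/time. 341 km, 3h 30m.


97.4 km/h

Distance: 341 km
Time: 3h 30m = 210 min = 210/60 = 7/2 hours
Speed = 341 ÷ (7/2) = 341 × 2 / 7 = 682/7 ≈ 97.4 km/h


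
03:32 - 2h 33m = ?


00:59

Start: 212 minutes from midnight
Subtract: 153 minutes
Remaining: 212 - 153 = 59
Hours: 0, Minutes: 59


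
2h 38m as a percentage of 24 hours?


Total minutes: 2×60 + 38 = 158
Day = 24×60 = 1440 minutes
Fraction = 158/1440 ≈ 0.1097
As a percentage: 158/1440 × 100 ≈ 10.97%

0.1097 (10.97%)


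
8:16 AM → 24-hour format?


08:16

Input: 8:16 AM
AM hour stays: 8


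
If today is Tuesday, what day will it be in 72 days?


Start: Tuesday (index 1)
(1 + 72) mod 7
= 73 mod 7
= 3
Index 3 → Thursday

Thursday


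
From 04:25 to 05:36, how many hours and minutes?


End time in minutes: 5×60 + 36 = 336
Start time in minutes: 4×60 + 25 = 265
Difference = 336 - 265 = 71 minutes
= 1 hours 11 minutes

1h 11m


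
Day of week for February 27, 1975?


Zeller's congruence:
q=27, m=14, k=74, j=19
h = (27 + ⌊13×15/5⌋ + 74 + ⌊74/4⌋ + ⌊19/4⌋ - 2×19) mod 7
= (27 + 39 + 74 + 18 + 4 - 38) mod 7
= 124 mod 7 = 5
h=5 → Thursday

Thursday


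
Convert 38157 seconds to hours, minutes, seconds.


Hours: 38157 ÷ 3600 = 10 remainder 2157
Minutes: 2157 ÷ 60 = 35 remainder 57
Seconds: 57

10h 35m 57s


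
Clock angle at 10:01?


Hour hand = 10×30 + 1×0.5 = 300.5°
Minute hand = 1×6 = 6°
Difference = |300.5 - 6| = 294.5°
Since > 180°: 360 - 294.5 = 65.5°

65.5°


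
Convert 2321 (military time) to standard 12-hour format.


11:21 PM

Hour: 23
23 - 12 = 11 → PM


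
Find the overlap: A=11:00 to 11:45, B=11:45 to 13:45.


Meeting A: 660-705 (in minutes from midnight)
Meeting B: 705-825
Overlap start = max(660, 705) = 705
Overlap end = min(705, 825) = 705
Overlap = max(0, 705 - 705) = 0 min

0 minutes


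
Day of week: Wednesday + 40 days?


Monday

Start: Wednesday (index 2)
(2 + 40) mod 7
= 42 mod 7
= 0
Index 0 → Monday


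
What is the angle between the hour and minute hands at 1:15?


52.5°

Hour hand = 1×30 + 15×0.5 = 37.5°
Minute hand = 15×6 = 90°
Difference = |37.5 - 90| = 52.5°


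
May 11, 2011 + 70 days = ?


Start: May 11, 2011
Add 70 days
May 11 → June 1: 31 - 11 + 1 = 21 days (70 - 21 = 49 left)
June 1 → July 1: 30 - 1 + 1 = 30 days (49 - 30 = 19 left)
July 1 + 19 = July 20, 2011

July 20, 2011


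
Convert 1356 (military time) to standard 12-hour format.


1:56 PM

Hour: 13
13 - 12 = 1 → PM


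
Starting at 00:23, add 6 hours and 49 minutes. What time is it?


Start: 23 minutes from midnight
Add: 409 minutes
Total: 432 minutes
Hours: 432 ÷ 60 = 7 remainder 12

07:12


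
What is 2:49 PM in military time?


Input: 2:49 PM
PM: 2 + 12 = 14

14:49


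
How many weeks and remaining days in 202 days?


28 weeks 6 days

Weeks: 202 ÷ 7 = 28 remainder 6


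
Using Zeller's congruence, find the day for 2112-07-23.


Zeller's congruence:
q=23, m=7, k=12, j=21
h = (23 + ⌊13×8/5⌋ + 12 + ⌊12/4⌋ + ⌊21/4⌋ - 2×21) mod 7
= (23 + 20 + 12 + 3 + 5 - 42) mod 7
= 21 mod 7 = 0
h=0 → Saturday

Saturday


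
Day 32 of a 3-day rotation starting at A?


Shift B

Shifts: A, B, C
Start: A (index 0)
Day 32: (0 + 32 - 1) mod 3
= 31 mod 3
= 1
Index 1 → shift B


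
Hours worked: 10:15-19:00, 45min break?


8h 0m (480 minutes)

Total time = (19×60+0) - (10×60+15)
= 1140 - 615 = 525 min
Minus break: 525 - 45 = 480 min
= 8h 0m


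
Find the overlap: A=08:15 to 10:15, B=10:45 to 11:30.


0 minutes

Meeting A: 495-615 (in minutes from midnight)
Meeting B: 645-690
Overlap start = max(495, 645) = 645
Overlap end = min(615, 690) = 615
Overlap = max(0, 615 - 645) = 0 min


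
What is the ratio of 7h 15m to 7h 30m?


Duration 1: 435 minutes
Duration 2: 450 minutes
Ratio = 435:450
GCD = 15
Simplified = 29:30
As a decimal: 29/30 ≈ 0.97

29:30 (0.97)


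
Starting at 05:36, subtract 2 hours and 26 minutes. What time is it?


03:10

Start: 336 minutes from midnight
Subtract: 146 minutes
Remaining: 336 - 146 = 190
Hours: 3, Minutes: 10


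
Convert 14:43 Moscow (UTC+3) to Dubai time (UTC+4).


15:43

Time difference = UTC+4 - UTC+3 = +1 hours
New hour = (14 + 1) mod 24
= 15 mod 24 = 15
Minutes unchanged → 15:43


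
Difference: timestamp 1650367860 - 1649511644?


856216 seconds (237.8 hours / 9.91 days)

Difference = 1650367860 - 1649511644 = 856216 seconds
In hours: 856216 / 3600 ≈ 237.8
In days: 856216 / 86400 ≈ 9.91


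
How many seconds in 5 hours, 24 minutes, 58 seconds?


Hours: 5 × 3600 = 18000
Minutes: 24 × 60 = 1440
Seconds: 58
Total = 18000 + 1440 + 58 = 19498

19498 seconds


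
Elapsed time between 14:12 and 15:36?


1h 24m

End time in minutes: 15×60 + 36 = 936
Start time in minutes: 14×60 + 12 = 852
Difference = 936 - 852 = 84 minutes
= 1 hours 24 minutes


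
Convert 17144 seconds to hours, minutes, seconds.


Hours: 17144 ÷ 3600 = 4 remainder 2744
Minutes: 2744 ÷ 60 = 45 remainder 44
Seconds: 44

4h 45m 44s


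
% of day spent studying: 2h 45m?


11.5%

Time: 165 minutes
Day: 1440 minutes
Percentage = (165/1440) × 100 ≈ 11.5%


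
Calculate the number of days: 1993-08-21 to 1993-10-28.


68 days

From August 21, 1993 to October 28, 1993
Rest of August 1993: 31 - 21 = 10
Full months: September 30
Days into October 1993: 28
Total = 10 + 30 + 28 = 68 days


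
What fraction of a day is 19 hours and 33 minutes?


0.8146 (81.46%)

Total minutes: 19×60 + 33 = 1173
Day = 24×60 = 1440 minutes
Fraction = 1173/1440 ≈ 0.8146
As a percentage: 1173/1440 × 100 ≈ 81.46%


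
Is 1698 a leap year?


No

Rules: divisible by 4 AND (not by 100 OR by 400)
1698 ÷ 4 = 424 remainder 2 → not divisible by 4
Not divisible by 4 → not a leap year


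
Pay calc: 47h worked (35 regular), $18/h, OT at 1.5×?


Regular: 35h × $18 = $630.00
Overtime: 47 - 35 = 12h
OT pay: 12h × $18 × 1.5 = $324.00
Total = $630.00 + $324.00 = $954.00

$954.00


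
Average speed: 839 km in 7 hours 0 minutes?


Distance: 839 km
Time: 7 hours
Speed = 839 / 7 ≈ 119.9 km/h

119.9 km/h


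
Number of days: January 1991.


Month: January (month 1)
January has 31 days

31 days


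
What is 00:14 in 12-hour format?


Hour: 0
0 → 12 AM (midnight)

12:14 AM


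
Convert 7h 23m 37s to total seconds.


Hours: 7 × 3600 = 25200
Minutes: 23 × 60 = 1380
Seconds: 37
Total = 25200 + 1380 + 37 = 26617

26617 seconds


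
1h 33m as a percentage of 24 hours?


Total minutes: 1×60 + 33 = 93
Day = 24×60 = 1440 minutes
Fraction = 93/1440 ≈ 0.0646
As a percentage: 93/1440 × 100 ≈ 6.46%

0.0646 (6.46%)


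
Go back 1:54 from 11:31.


Start: 691 minutes from midnight
Subtract: 114 minutes
Remaining: 691 - 114 = 577
Hours: 9, Minutes: 37

09:37


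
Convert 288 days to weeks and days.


Weeks: 288 ÷ 7 = 41 remainder 1

41 weeks 1 days


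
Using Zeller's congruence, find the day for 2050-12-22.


Thursday

Zeller's congruence:
q=22, m=12, k=50, j=20
h = (22 + ⌊13×13/5⌋ + 50 + ⌊50/4⌋ + ⌊20/4⌋ - 2×20) mod 7
= (22 + 33 + 50 + 12 + 5 - 40) mod 7
= 82 mod 7 = 5
h=5 → Thursday


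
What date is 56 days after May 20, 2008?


Start: May 20, 2008
Add 56 days
May 20 → June 1: 31 - 20 + 1 = 12 days (56 - 12 = 44 left)
June 1 → July 1: 30 - 1 + 1 = 30 days (44 - 30 = 14 left)
July 1 + 14 = July 15, 2008

July 15, 2008


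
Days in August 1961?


31 days

Month: August (month 8)
August has 31 days


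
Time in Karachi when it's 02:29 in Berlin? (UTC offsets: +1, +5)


06:29

Time difference = UTC+5 - UTC+1 = +4 hours
New hour = (2 + 4) mod 24
= 6 mod 24 = 6
Minutes unchanged → 06:29


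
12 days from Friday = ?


Wednesday

Start: Friday (index 4)
(4 + 12) mod 7
= 16 mod 7
= 2
Index 2 → Wednesday


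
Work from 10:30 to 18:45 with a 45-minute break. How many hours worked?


Total time = (18×60+45) - (10×60+30)
= 1125 - 630 = 495 min
Minus break: 495 - 45 = 450 min
= 7h 30m

7h 30m (450 minutes)


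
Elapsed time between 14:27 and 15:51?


1h 24m

End time in minutes: 15×60 + 51 = 951
Start time in minutes: 14×60 + 27 = 867
Difference = 951 - 867 = 84 minutes
= 1 hours 24 minutes


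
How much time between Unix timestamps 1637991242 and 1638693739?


Difference = 1638693739 - 1637991242 = 702497 seconds
In hours: 702497 / 3600 ≈ 195.1
In days: 702497 / 86400 ≈ 8.13

702497 seconds (195.1 hours / 8.13 days)


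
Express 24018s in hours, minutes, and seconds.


Hours: 24018 ÷ 3600 = 6 remainder 2418
Minutes: 2418 ÷ 60 = 40 remainder 18
Seconds: 18

6h 40m 18s


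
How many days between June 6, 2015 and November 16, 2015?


163 days

From June 6, 2015 to November 16, 2015
Rest of June 2015: 30 - 6 = 24
Full months: July 31, August 31, September 30, October 31
Days into November 2015: 16
Total = 24 + 31 + 31 + 30 + 31 + 16 = 163 days


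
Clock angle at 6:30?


Hour hand = 6×30 + 30×0.5 = 195.0°
Minute hand = 30×6 = 180°
Difference = |195.0 - 180| = 15.0°

15.0°


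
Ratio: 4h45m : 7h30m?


Duration 1: 285 minutes
Duration 2: 450 minutes
Ratio = 285:450
GCD = 15
Simplified = 19:30
As a decimal: 19/30 ≈ 0.63

19:30 (0.63)
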